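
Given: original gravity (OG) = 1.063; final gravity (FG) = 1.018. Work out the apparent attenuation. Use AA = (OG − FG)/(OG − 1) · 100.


AA = (1.063 − 1.018)/(1.063 − 1) · 100

71.4286 %


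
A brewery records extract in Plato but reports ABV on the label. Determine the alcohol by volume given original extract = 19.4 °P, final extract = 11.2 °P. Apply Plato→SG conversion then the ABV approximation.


SG = 259/(259 − P);  ABV = (OG − FG)·131.25
OG = 259/(259 − 19.4) = 1.0810
FG = 259/(259 − 11.2) = 1.0452
ABV = (1.0810 − 1.0452)·131.25

4.6949 % ABV


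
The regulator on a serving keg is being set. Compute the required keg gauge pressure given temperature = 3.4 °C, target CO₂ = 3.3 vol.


psi = vols/(0.01821 + 0.09011·e^(−0.04·T)) − 14.695
psi = 3.3/(0.01821 + 0.09011·e^(−0.04·3.4)) − 14.695

19.3741 psi


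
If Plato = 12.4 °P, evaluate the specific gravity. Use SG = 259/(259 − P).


SG = 259/(259 − 12.4)

1.0503


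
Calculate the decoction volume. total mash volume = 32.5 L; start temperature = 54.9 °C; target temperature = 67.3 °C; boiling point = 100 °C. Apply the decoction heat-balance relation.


V_dec = V_total·(T_target − T_start)/(T_boil − T_start)
V_dec = 32.5·(67.3 − 54.9)/(100 − 54.9)

8.9357 L


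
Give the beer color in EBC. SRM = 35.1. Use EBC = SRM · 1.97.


EBC = 35.1 · 1.97

69.1470 EBC


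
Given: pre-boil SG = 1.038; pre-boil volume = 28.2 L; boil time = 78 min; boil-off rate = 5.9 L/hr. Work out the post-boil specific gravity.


V_post = V_pre − rate·(t/60);  SG_post = 1 + (SG_pre−1)·V_pre/V_post
V_post = 28.2 − 5.9·(78/60) = 20.5300
SG_post = 1 + (1.038 − 1)·28.2/20.5300

1.0522


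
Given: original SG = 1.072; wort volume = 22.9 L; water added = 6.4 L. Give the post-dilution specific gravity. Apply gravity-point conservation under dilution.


SG_new = 1 + (SG_old − 1)·V_old/(V_old + V_water)
pts = (1.072 − 1)·1000·22.9/(22.9 + 6.4) = 56.2730
SG_new = 1 + 56.2730/1000

1.0563


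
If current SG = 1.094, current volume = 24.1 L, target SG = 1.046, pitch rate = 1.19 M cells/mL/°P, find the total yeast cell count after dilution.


V_w = V·((SG_c−1)/(SG_t−1)−1);  °P = 259 − 259/SG_t;  cells = rate·(V+V_w)·°P
V_w = 24.1·((1.094−1)/(1.046−1)−1) = 25.1478
V_final = 24.1 + 25.1478 = 49.2478
°P = 259 − 259/1.046 = 11.3901
cells = 1.19·49.2478·11.3901

667.5133 billion cells


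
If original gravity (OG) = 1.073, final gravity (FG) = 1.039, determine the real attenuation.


AA = (OG−FG)/(OG−1)·100;  RA = AA·0.8192
AA = (1.073 − 1.039)/(1.073 − 1)·100 = 46.5753
RA = 46.5753·0.8192

38.1545 %


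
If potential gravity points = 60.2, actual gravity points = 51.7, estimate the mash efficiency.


efficiency = actual / potential × 100
efficiency = 51.7 / 60.2 × 100

85.8804 %


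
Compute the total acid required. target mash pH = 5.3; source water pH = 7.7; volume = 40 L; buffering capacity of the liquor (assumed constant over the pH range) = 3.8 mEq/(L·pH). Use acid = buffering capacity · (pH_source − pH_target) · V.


acid = 3.8 · (7.7 − 5.3) · 40

364.8000 mEq


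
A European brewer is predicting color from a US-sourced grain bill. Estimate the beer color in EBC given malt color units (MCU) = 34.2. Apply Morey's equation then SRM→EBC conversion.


SRM = 1.4922·MCU^0.6859;  EBC = SRM·1.97
SRM = 1.4922·34.2^0.6859 = 16.8273
EBC = 16.8273·1.97

33.1499 EBC


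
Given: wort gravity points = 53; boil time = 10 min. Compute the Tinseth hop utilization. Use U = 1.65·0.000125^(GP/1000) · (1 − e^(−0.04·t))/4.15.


bigness = 1.65·0.000125^(53/1000) = 1.0248
boil_factor = (1 − e^(−0.04·10))/4.15 = 0.0794
U = 1.0248 · 0.0794

0.0814


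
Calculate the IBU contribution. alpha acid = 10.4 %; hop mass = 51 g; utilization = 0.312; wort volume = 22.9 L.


IBU = (α/100)·mass·U·1000 / V
IBU = (10.4/100)·51·0.312·1000 / 22.9

72.2641 IBU


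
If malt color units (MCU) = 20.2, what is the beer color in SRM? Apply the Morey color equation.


SRM = 1.4922 · MCU^0.6859
SRM = 1.4922 · 20.2^0.6859

11.7265 SRM


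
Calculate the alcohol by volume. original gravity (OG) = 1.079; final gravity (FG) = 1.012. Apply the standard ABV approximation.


ABV = (OG − FG) · 131.25
ABV = (1.079 − 1.012) · 131.25

8.7937 % ABV


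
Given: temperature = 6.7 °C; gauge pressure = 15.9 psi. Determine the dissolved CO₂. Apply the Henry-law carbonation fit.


vols = (P + 14.695)·(0.01821 + 0.09011·e^(−0.04·T))
vols = (15.9 + 14.695)·(0.01821 + 0.09011·e^(−0.04·6.7))

2.6659 volumes


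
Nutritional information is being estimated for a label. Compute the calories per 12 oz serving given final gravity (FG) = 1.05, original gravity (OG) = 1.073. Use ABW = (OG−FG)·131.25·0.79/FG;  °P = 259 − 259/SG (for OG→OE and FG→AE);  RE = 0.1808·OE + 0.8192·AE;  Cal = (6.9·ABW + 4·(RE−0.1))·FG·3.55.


ABW = (1.073 − 1.05)·131.25·0.79/1.05 = 2.2712
OE = 259 − 259/1.073 = 17.6207 °P
AE = 259 − 259/1.05 = 12.3333 °P
RE = 0.1808·17.6207 + 0.8192·12.3333 = 13.2893 °P
Cal = (6.9·2.2712 + 4·(13.2893−0.1))·1.05·3.55

255.0683 kcal


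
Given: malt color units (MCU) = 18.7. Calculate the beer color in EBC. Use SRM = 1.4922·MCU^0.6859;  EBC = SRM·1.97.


SRM = 1.4922·18.7^0.6859 = 11.1220
EBC = 11.1220·1.97

21.9104 EBC


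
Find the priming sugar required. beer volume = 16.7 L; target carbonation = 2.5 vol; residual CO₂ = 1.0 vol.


sugar = (target − residual)·4.0·V
sugar = (2.5 − 1.0)·4.0·16.7

100.2000 g


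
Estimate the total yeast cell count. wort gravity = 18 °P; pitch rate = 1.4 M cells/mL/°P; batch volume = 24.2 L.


cells (billions) = rate · V_L · °P
cells = 1.4 · 24.2 · 18

609.8400 billion cells


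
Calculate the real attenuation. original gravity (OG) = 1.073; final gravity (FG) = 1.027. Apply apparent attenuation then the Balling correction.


AA = (OG−FG)/(OG−1)·100;  RA = AA·0.8192
AA = (1.073 − 1.027)/(1.073 − 1)·100 = 63.0137
RA = 63.0137·0.8192

51.6208 %


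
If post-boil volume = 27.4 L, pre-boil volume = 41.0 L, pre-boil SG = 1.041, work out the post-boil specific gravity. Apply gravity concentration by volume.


SG_post = 1 + (SG_pre − 1)·V_pre/V_post
pts_pre = (1.041 − 1)·1000 = 41.0000
pts_post = 41.0000·41.0/27.4 = 61.3504
SG_post = 1 + 61.3504/1000

1.0614


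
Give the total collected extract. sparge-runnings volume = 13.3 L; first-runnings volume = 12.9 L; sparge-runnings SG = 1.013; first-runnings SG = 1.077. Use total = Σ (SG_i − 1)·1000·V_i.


first = (1.077 − 1)·1000·12.9 = 993.3000
sparge = (1.013 − 1)·1000·13.3 = 172.9000
total = 993.3000 + 172.9000

1166.2000 gravity·L


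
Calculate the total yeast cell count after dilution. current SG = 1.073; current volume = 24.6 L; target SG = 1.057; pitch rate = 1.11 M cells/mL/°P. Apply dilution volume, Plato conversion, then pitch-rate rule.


V_w = V·((SG_c−1)/(SG_t−1)−1);  °P = 259 − 259/SG_t;  cells = rate·(V+V_w)·°P
V_w = 24.6·((1.073−1)/(1.057−1)−1) = 6.9053
V_final = 24.6 + 6.9053 = 31.5053
°P = 259 − 259/1.057 = 13.9669
cells = 1.11·31.5053·13.9669

488.4338 billion cells


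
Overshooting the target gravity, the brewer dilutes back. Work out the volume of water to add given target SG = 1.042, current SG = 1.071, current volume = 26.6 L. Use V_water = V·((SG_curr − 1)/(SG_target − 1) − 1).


V_water = 26.6·((1.071 − 1)/(1.042 − 1) − 1)

18.3667 L


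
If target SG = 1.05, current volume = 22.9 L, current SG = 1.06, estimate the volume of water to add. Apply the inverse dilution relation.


V_water = V·((SG_curr − 1)/(SG_target − 1) − 1)
V_water = 22.9·((1.06 − 1)/(1.05 − 1) − 1)

4.5800 L


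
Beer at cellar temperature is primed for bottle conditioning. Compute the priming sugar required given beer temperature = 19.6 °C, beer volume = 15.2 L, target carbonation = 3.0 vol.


residual = 14.695·(0.01821 + 0.09011·e^(−0.04·T));  sugar = (target − residual)·4.0·V
residual = 14.695·(0.01821 + 0.09011·e^(−0.04·19.6)) = 0.8722
sugar = (3.0 − 0.8722)·4.0·15.2

129.3715 g


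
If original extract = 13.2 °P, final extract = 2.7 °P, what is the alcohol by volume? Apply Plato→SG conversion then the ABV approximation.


SG = 259/(259 − P);  ABV = (OG − FG)·131.25
OG = 259/(259 − 13.2) = 1.0537
FG = 259/(259 − 2.7) = 1.0105
ABV = (1.0537 − 1.0105)·131.25

5.6658 % ABV


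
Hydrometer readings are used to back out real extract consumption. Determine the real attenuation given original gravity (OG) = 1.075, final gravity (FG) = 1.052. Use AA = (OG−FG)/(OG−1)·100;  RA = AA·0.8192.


AA = (1.075 − 1.052)/(1.075 − 1)·100 = 30.6667
RA = 30.6667·0.8192

25.1221 %


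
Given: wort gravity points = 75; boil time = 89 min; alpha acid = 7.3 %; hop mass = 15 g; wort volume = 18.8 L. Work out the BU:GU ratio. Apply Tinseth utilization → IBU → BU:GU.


U = 1.65·0.000125^(GP/1000)·(1−e^(−0.04t))/4.15;  IBU = (α/100)·m·U·1000/V;  BU:GU = IBU/GP
U = 1.65·0.000125^(75/1000)·(1−e^(−0.04·89))/4.15 = 0.1969
IBU = (7.3/100)·15·0.1969·1000/18.8 = 11.4665
BU:GU = 11.4665/75

0.1529


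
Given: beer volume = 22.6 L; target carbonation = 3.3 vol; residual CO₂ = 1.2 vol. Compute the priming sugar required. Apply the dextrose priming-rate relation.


sugar = (target − residual)·4.0·V
sugar = (3.3 − 1.2)·4.0·22.6

189.8400 g


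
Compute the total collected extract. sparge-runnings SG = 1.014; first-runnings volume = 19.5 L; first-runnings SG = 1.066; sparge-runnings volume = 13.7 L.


total = Σ (SG_i − 1)·1000·V_i
first = (1.066 − 1)·1000·19.5 = 1287.0000
sparge = (1.014 − 1)·1000·13.7 = 191.8000
total = 1287.0000 + 191.8000

1478.8000 gravity·L


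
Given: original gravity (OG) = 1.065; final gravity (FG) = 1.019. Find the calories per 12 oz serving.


ABW = (OG−FG)·131.25·0.79/FG;  °P = 259 − 259/SG (for OG→OE and FG→AE);  RE = 0.1808·OE + 0.8192·AE;  Cal = (6.9·ABW + 4·(RE−0.1))·FG·3.55
ABW = (1.065 − 1.019)·131.25·0.79/1.019 = 4.6807
OE = 259 − 259/1.065 = 15.8075 °P
AE = 259 − 259/1.019 = 4.8292 °P
RE = 0.1808·15.8075 + 0.8192·4.8292 = 6.8141 °P
Cal = (6.9·4.6807 + 4·(6.8141−0.1))·1.019·3.55

213.9839 kcal


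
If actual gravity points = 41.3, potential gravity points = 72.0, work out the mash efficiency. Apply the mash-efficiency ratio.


efficiency = actual / potential × 100
efficiency = 41.3 / 72.0 × 100

57.3611 %


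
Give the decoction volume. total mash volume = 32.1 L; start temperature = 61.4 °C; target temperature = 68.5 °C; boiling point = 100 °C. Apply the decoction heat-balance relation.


V_dec = V_total·(T_target − T_start)/(T_boil − T_start)
V_dec = 32.1·(68.5 − 61.4)/(100 − 61.4)

5.9044 L


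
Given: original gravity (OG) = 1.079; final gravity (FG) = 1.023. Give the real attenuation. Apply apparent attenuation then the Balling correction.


AA = (OG−FG)/(OG−1)·100;  RA = AA·0.8192
AA = (1.079 − 1.023)/(1.079 − 1)·100 = 70.8861
RA = 70.8861·0.8192

58.0699 %


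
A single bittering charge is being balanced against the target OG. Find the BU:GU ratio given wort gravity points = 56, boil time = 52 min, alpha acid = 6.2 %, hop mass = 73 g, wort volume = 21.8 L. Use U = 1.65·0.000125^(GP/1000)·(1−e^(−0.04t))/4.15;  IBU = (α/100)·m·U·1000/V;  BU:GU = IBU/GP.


U = 1.65·0.000125^(56/1000)·(1−e^(−0.04·52))/4.15 = 0.2103
IBU = (6.2/100)·73·0.2103·1000/21.8 = 43.6680
BU:GU = 43.6680/56

0.7798


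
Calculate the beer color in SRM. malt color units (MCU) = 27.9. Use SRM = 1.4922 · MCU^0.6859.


SRM = 1.4922 · 27.9^0.6859

14.6341 SRM


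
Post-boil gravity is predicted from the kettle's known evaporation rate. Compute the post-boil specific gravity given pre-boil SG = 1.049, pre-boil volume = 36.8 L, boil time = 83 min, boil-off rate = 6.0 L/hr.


V_post = V_pre − rate·(t/60);  SG_post = 1 + (SG_pre−1)·V_pre/V_post
V_post = 36.8 − 6.0·(83/60) = 28.5000
SG_post = 1 + (1.049 − 1)·36.8/28.5000

1.0633


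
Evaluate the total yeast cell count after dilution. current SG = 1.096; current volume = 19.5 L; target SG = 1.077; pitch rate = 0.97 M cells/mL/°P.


V_w = V·((SG_c−1)/(SG_t−1)−1);  °P = 259 − 259/SG_t;  cells = rate·(V+V_w)·°P
V_w = 19.5·((1.096−1)/(1.077−1)−1) = 4.8117
V_final = 19.5 + 4.8117 = 24.3117
°P = 259 − 259/1.077 = 18.5172
cells = 0.97·24.3117·18.5172

436.6783 billion cells


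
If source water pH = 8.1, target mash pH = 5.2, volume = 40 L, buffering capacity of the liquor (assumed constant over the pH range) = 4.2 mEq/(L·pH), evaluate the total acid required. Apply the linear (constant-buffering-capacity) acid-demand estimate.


acid = buffering capacity · (pH_source − pH_target) · V
acid = 4.2 · (8.1 − 5.2) · 40

487.2000 mEq


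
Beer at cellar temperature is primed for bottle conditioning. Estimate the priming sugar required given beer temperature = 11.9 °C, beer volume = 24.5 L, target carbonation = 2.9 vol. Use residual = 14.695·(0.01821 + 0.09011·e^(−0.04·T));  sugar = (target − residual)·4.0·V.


residual = 14.695·(0.01821 + 0.09011·e^(−0.04·11.9)) = 1.0903
sugar = (2.9 − 1.0903)·4.0·24.5

177.3553 g


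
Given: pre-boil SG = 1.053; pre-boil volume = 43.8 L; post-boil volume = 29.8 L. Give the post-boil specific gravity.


SG_post = 1 + (SG_pre − 1)·V_pre/V_post
pts_pre = (1.053 − 1)·1000 = 53.0000
pts_post = 53.0000·43.8/29.8 = 77.8993
SG_post = 1 + 77.8993/1000

1.0779


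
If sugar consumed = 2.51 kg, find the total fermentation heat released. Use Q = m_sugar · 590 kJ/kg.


Q = 2.51 · 590

1480.9000 kJ


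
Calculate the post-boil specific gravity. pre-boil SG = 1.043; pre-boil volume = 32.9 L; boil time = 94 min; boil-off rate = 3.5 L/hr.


V_post = V_pre − rate·(t/60);  SG_post = 1 + (SG_pre−1)·V_pre/V_post
V_post = 32.9 − 3.5·(94/60) = 27.4167
SG_post = 1 + (1.043 − 1)·32.9/27.4167

1.0516


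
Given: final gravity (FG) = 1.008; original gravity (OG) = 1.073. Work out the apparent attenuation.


AA = (OG − FG)/(OG − 1) · 100
AA = (1.073 − 1.008)/(1.073 − 1) · 100

89.0411 %


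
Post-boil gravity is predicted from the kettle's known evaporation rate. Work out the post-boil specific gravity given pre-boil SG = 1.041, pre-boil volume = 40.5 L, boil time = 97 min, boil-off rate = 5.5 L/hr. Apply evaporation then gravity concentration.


V_post = V_pre − rate·(t/60);  SG_post = 1 + (SG_pre−1)·V_pre/V_post
V_post = 40.5 − 5.5·(97/60) = 31.6083
SG_post = 1 + (1.041 − 1)·40.5/31.6083

1.0525


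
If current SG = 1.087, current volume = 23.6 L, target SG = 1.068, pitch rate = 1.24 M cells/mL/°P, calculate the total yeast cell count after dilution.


V_w = V·((SG_c−1)/(SG_t−1)−1);  °P = 259 − 259/SG_t;  cells = rate·(V+V_w)·°P
V_w = 23.6·((1.087−1)/(1.068−1)−1) = 6.5941
V_final = 23.6 + 6.5941 = 30.1941
°P = 259 − 259/1.068 = 16.4906
cells = 1.24·30.1941·16.4906

617.4211 billion cells


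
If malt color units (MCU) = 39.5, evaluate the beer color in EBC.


SRM = 1.4922·MCU^0.6859;  EBC = SRM·1.97
SRM = 1.4922·39.5^0.6859 = 18.5752
EBC = 18.5752·1.97

36.5931 EBC


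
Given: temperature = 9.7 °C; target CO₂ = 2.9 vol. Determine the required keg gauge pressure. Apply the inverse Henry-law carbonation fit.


psi = vols/(0.01821 + 0.09011·e^(−0.04·T)) − 14.695
psi = 2.9/(0.01821 + 0.09011·e^(−0.04·9.7)) − 14.695

21.8558 psi


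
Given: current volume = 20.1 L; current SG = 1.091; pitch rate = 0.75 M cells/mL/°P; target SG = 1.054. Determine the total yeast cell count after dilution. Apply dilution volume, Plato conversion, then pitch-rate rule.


V_w = V·((SG_c−1)/(SG_t−1)−1);  °P = 259 − 259/SG_t;  cells = rate·(V+V_w)·°P
V_w = 20.1·((1.091−1)/(1.054−1)−1) = 13.7722
V_final = 20.1 + 13.7722 = 33.8722
°P = 259 − 259/1.054 = 13.2694
cells = 0.75·33.8722·13.2694

337.0993 billion cells


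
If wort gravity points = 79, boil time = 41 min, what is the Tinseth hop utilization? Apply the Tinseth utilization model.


U = 1.65·0.000125^(GP/1000) · (1 − e^(−0.04·t))/4.15
bigness = 1.65·0.000125^(79/1000) = 0.8112
boil_factor = (1 − e^(−0.04·41))/4.15 = 0.1942
U = 0.8112 · 0.1942

0.1576


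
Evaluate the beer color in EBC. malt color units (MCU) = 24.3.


SRM = 1.4922·MCU^0.6859;  EBC = SRM·1.97
SRM = 1.4922·24.3^0.6859 = 13.3111
EBC = 13.3111·1.97

26.2229 EBC


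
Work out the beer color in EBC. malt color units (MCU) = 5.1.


SRM = 1.4922·MCU^0.6859;  EBC = SRM·1.97
SRM = 1.4922·5.1^0.6859 = 4.5619
EBC = 4.5619·1.97

8.9870 EBC


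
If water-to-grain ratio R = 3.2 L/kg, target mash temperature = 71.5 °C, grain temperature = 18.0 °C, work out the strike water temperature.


T_strike = (0.41/R)·(T_mash − T_grain) + T_mash
T_strike = (0.41/3.2)·(71.5 − 18.0) + 71.5

78.3547 °C


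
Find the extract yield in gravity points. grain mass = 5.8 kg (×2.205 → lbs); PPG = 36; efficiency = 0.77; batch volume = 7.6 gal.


points = lbs × PPG × eff / vol
lbs = 5.8 × 2.205 = 12.7890
points = 12.7890 × 36 × 0.77 / 7.6

46.6462 points


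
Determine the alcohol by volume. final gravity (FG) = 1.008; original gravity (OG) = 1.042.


ABV = (OG − FG) · 131.25
ABV = (1.042 − 1.008) · 131.25

4.4625 % ABV


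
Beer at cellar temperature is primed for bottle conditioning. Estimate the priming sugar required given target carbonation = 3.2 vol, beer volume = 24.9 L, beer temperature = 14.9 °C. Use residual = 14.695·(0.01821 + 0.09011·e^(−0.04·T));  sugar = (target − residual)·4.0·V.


residual = 14.695·(0.01821 + 0.09011·e^(−0.04·14.9)) = 0.9972
sugar = (3.2 − 0.9972)·4.0·24.9

219.3962 g


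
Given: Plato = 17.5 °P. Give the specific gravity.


SG = 259/(259 − P)
SG = 259/(259 − 17.5)

1.0725


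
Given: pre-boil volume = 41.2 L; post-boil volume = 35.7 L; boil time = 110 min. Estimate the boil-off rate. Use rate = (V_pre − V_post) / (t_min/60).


rate = (41.2 − 35.7) / (110/60)

3.0000 L/hr


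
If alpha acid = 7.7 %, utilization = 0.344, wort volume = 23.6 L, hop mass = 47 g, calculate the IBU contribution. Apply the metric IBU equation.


IBU = (α/100)·mass·U·1000 / V
IBU = (7.7/100)·47·0.344·1000 / 23.6

52.7515 IBU


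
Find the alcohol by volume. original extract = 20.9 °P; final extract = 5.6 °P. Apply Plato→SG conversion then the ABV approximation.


SG = 259/(259 − P);  ABV = (OG − FG)·131.25
OG = 259/(259 − 20.9) = 1.0878
FG = 259/(259 − 5.6) = 1.0221
ABV = (1.0878 − 1.0221)·131.25

8.6203 % ABV


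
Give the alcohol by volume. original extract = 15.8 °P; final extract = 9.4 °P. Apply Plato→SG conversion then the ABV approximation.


SG = 259/(259 − P);  ABV = (OG − FG)·131.25
OG = 259/(259 − 15.8) = 1.0650
FG = 259/(259 − 9.4) = 1.0377
ABV = (1.0650 − 1.0377)·131.25

3.5840 % ABV


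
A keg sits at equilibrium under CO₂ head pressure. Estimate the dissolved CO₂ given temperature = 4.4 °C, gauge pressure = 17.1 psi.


vols = (P + 14.695)·(0.01821 + 0.09011·e^(−0.04·T))
vols = (17.1 + 14.695)·(0.01821 + 0.09011·e^(−0.04·4.4))

2.9817 volumes


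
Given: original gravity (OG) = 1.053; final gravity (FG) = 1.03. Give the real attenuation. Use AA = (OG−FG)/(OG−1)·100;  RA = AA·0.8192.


AA = (1.053 − 1.03)/(1.053 − 1)·100 = 43.3962
RA = 43.3962·0.8192

35.5502 %


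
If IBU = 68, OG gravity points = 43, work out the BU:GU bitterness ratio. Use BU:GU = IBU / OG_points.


BU:GU = 68 / 43

1.5814


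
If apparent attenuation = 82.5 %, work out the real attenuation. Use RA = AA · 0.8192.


RA = 82.5 · 0.8192

67.5840 %


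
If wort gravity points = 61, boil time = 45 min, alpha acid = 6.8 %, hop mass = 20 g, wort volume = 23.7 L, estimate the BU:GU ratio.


U = 1.65·0.000125^(GP/1000)·(1−e^(−0.04t))/4.15;  IBU = (α/100)·m·U·1000/V;  BU:GU = IBU/GP
U = 1.65·0.000125^(61/1000)·(1−e^(−0.04·45))/4.15 = 0.1918
IBU = (6.8/100)·20·0.1918·1000/23.7 = 11.0070
BU:GU = 11.0070/61

0.1804


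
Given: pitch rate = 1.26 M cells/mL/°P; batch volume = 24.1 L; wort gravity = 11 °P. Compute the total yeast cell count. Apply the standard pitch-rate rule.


cells (billions) = rate · V_L · °P
cells = 1.26 · 24.1 · 11

334.0260 billion cells


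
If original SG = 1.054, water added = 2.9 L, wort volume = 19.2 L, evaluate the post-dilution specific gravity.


SG_new = 1 + (SG_old − 1)·V_old/(V_old + V_water)
pts = (1.054 − 1)·1000·19.2/(19.2 + 2.9) = 46.9140
SG_new = 1 + 46.9140/1000

1.0469


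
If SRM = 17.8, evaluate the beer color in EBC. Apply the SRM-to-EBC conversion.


EBC = SRM · 1.97
EBC = 17.8 · 1.97

35.0660 EBC


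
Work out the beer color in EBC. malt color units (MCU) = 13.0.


SRM = 1.4922·MCU^0.6859;  EBC = SRM·1.97
SRM = 1.4922·13.0^0.6859 = 8.6672
EBC = 8.6672·1.97

17.0745 EBC


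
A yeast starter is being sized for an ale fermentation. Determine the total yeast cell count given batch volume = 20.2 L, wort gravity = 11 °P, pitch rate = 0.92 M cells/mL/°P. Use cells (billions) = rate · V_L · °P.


cells = 0.92 · 20.2 · 11

204.4240 billion cells


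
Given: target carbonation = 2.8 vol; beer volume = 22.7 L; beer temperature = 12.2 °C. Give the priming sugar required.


residual = 14.695·(0.01821 + 0.09011·e^(−0.04·T));  sugar = (target − residual)·4.0·V
residual = 14.695·(0.01821 + 0.09011·e^(−0.04·12.2)) = 1.0804
sugar = (2.8 − 1.0804)·4.0·22.7

156.1361 g


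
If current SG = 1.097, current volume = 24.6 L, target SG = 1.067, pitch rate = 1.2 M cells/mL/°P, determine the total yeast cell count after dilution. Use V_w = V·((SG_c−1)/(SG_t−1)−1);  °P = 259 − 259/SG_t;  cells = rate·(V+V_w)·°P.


V_w = 24.6·((1.097−1)/(1.067−1)−1) = 11.0149
V_final = 24.6 + 11.0149 = 35.6149
°P = 259 − 259/1.067 = 16.2634
cells = 1.2·35.6149·16.2634

695.0618 billion cells


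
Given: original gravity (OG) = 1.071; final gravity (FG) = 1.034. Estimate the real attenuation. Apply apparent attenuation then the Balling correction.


AA = (OG−FG)/(OG−1)·100;  RA = AA·0.8192
AA = (1.071 − 1.034)/(1.071 − 1)·100 = 52.1127
RA = 52.1127·0.8192

42.6907 %


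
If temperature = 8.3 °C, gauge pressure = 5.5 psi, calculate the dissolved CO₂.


vols = (P + 14.695)·(0.01821 + 0.09011·e^(−0.04·T))
vols = (5.5 + 14.695)·(0.01821 + 0.09011·e^(−0.04·8.3))

1.6734 volumes


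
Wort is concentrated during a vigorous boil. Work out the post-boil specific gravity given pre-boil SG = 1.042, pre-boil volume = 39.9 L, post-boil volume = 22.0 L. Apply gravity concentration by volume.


SG_post = 1 + (SG_pre − 1)·V_pre/V_post
pts_pre = (1.042 − 1)·1000 = 42.0000
pts_post = 42.0000·39.9/22.0 = 76.1727
SG_post = 1 + 76.1727/1000

1.0762


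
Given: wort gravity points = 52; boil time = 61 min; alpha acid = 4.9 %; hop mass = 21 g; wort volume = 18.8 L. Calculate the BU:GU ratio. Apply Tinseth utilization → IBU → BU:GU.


U = 1.65·0.000125^(GP/1000)·(1−e^(−0.04t))/4.15;  IBU = (α/100)·m·U·1000/V;  BU:GU = IBU/GP
U = 1.65·0.000125^(52/1000)·(1−e^(−0.04·61))/4.15 = 0.2274
IBU = (4.9/100)·21·0.2274·1000/18.8 = 12.4488
BU:GU = 12.4488/52

0.2394


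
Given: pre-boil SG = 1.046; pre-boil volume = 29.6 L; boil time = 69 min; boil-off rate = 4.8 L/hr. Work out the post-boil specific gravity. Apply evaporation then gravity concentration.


V_post = V_pre − rate·(t/60);  SG_post = 1 + (SG_pre−1)·V_pre/V_post
V_post = 29.6 − 4.8·(69/60) = 24.0800
SG_post = 1 + (1.046 − 1)·29.6/24.0800

1.0565


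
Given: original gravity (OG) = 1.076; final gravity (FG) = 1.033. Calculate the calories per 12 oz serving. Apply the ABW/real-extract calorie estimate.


ABW = (OG−FG)·131.25·0.79/FG;  °P = 259 − 259/SG (for OG→OE and FG→AE);  RE = 0.1808·OE + 0.8192·AE;  Cal = (6.9·ABW + 4·(RE−0.1))·FG·3.55
ABW = (1.076 − 1.033)·131.25·0.79/1.033 = 4.3161
OE = 259 − 259/1.076 = 18.2937 °P
AE = 259 − 259/1.033 = 8.2740 °P
RE = 0.1808·18.2937 + 0.8192·8.2740 = 10.0855 °P
Cal = (6.9·4.3161 + 4·(10.0855−0.1))·1.033·3.55

255.6862 kcal


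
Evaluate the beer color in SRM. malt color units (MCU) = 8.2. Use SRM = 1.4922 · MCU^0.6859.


SRM = 1.4922 · 8.2^0.6859

6.3185 SRM


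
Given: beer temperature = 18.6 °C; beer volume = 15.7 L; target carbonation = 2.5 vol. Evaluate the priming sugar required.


residual = 14.695·(0.01821 + 0.09011·e^(−0.04·T));  sugar = (target − residual)·4.0·V
residual = 14.695·(0.01821 + 0.09011·e^(−0.04·18.6)) = 0.8969
sugar = (2.5 − 0.8969)·4.0·15.7

100.6777 g


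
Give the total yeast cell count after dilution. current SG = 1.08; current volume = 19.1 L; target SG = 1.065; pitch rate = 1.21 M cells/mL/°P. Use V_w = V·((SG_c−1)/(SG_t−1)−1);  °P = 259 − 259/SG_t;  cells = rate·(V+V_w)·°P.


V_w = 19.1·((1.08−1)/(1.065−1)−1) = 4.4077
V_final = 19.1 + 4.4077 = 23.5077
°P = 259 − 259/1.065 = 15.8075
cells = 1.21·23.5077·15.8075

449.6337 billion cells


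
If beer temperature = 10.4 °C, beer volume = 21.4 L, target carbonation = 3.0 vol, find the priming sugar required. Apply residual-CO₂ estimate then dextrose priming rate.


residual = 14.695·(0.01821 + 0.09011·e^(−0.04·T));  sugar = (target − residual)·4.0·V
residual = 14.695·(0.01821 + 0.09011·e^(−0.04·10.4)) = 1.1411
sugar = (3.0 − 1.1411)·4.0·21.4

159.1199 g


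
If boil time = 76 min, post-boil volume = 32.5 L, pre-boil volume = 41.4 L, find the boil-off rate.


rate = (V_pre − V_post) / (t_min/60)
rate = (41.4 − 32.5) / (76/60)

7.0263 L/hr


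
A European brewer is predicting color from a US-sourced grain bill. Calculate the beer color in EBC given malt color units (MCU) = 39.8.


SRM = 1.4922·MCU^0.6859;  EBC = SRM·1.97
SRM = 1.4922·39.8^0.6859 = 18.6718
EBC = 18.6718·1.97

36.7835 EBC


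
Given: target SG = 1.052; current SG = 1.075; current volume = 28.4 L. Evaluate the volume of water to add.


V_water = V·((SG_curr − 1)/(SG_target − 1) − 1)
V_water = 28.4·((1.075 − 1)/(1.052 − 1) − 1)

12.5615 L


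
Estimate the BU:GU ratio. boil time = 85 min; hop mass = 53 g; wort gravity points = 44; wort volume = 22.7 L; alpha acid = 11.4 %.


U = 1.65·0.000125^(GP/1000)·(1−e^(−0.04t))/4.15;  IBU = (α/100)·m·U·1000/V;  BU:GU = IBU/GP
U = 1.65·0.000125^(44/1000)·(1−e^(−0.04·85))/4.15 = 0.2588
IBU = (11.4/100)·53·0.2588·1000/22.7 = 68.8832
BU:GU = 68.8832/44

1.5655


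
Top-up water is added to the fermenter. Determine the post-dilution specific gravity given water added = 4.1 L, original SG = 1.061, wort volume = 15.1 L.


SG_new = 1 + (SG_old − 1)·V_old/(V_old + V_water)
pts = (1.061 − 1)·1000·15.1/(15.1 + 4.1) = 47.9740
SG_new = 1 + 47.9740/1000

1.0480


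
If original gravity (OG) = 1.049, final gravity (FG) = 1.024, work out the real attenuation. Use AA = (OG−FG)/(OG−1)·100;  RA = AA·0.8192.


AA = (1.049 − 1.024)/(1.049 − 1)·100 = 51.0204
RA = 51.0204·0.8192

41.7959 %


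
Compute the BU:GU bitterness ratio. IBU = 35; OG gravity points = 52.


BU:GU = IBU / OG_points
BU:GU = 35 / 52

0.6731


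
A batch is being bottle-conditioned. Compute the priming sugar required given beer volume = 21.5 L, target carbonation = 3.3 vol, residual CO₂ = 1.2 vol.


sugar = (target − residual)·4.0·V
sugar = (3.3 − 1.2)·4.0·21.5

180.6000 g


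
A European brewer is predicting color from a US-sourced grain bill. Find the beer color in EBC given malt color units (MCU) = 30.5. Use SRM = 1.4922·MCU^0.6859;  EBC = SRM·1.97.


SRM = 1.4922·30.5^0.6859 = 15.5564
EBC = 15.5564·1.97

30.6461 EBC


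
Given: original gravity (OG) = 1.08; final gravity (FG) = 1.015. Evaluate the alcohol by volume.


ABV = (OG − FG) · 131.25
ABV = (1.08 − 1.015) · 131.25

8.5313 % ABV


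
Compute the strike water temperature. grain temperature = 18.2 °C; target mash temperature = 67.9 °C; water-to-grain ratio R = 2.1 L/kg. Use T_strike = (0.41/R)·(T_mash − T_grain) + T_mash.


T_strike = (0.41/2.1)·(67.9 − 18.2) + 67.9

77.6033 °C


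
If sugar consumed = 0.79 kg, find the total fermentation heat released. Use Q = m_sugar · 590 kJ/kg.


Q = 0.79 · 590

466.1000 kJ


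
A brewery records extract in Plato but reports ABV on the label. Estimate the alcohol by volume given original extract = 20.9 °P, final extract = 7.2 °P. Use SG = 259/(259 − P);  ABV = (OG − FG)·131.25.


OG = 259/(259 − 20.9) = 1.0878
FG = 259/(259 − 7.2) = 1.0286
ABV = (1.0878 − 1.0286)·131.25

7.7679 % ABV


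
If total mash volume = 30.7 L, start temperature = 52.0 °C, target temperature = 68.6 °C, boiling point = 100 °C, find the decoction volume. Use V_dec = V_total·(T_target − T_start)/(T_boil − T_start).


V_dec = 30.7·(68.6 − 52.0)/(100 − 52.0)

10.6171 L


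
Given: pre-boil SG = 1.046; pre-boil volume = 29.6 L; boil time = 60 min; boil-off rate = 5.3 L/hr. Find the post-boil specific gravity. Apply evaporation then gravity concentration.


V_post = V_pre − rate·(t/60);  SG_post = 1 + (SG_pre−1)·V_pre/V_post
V_post = 29.6 − 5.3·(60/60) = 24.3000
SG_post = 1 + (1.046 − 1)·29.6/24.3000

1.0560


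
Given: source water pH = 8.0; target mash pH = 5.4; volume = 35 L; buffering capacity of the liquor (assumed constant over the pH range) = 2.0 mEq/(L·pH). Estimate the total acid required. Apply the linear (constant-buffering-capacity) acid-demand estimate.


acid = buffering capacity · (pH_source − pH_target) · V
acid = 2.0 · (8.0 − 5.4) · 35

182.0000 mEq


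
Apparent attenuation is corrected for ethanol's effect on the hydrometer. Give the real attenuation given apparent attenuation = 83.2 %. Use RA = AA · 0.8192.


RA = 83.2 · 0.8192

68.1574 %


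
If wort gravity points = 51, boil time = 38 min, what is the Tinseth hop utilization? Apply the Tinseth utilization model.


U = 1.65·0.000125^(GP/1000) · (1 − e^(−0.04·t))/4.15
bigness = 1.65·0.000125^(51/1000) = 1.0433
boil_factor = (1 − e^(−0.04·38))/4.15 = 0.1883
U = 1.0433 · 0.1883

0.1964


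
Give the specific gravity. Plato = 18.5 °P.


SG = 259/(259 − P)
SG = 259/(259 − 18.5)

1.0769


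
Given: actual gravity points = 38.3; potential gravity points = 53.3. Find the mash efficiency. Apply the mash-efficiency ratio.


efficiency = actual / potential × 100
efficiency = 38.3 / 53.3 × 100

71.8574 %


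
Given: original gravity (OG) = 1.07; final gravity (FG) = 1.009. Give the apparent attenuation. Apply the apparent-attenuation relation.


AA = (OG − FG)/(OG − 1) · 100
AA = (1.07 − 1.009)/(1.07 − 1) · 100

87.1429 %


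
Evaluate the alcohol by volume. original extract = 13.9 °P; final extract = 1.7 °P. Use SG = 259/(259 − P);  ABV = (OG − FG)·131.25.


OG = 259/(259 − 13.9) = 1.0567
FG = 259/(259 − 1.7) = 1.0066
ABV = (1.0567 − 1.0066)·131.25

6.5762 % ABV


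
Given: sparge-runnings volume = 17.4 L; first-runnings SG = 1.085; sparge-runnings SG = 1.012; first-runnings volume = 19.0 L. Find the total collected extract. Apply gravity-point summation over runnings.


total = Σ (SG_i − 1)·1000·V_i
first = (1.085 − 1)·1000·19.0 = 1615.0000
sparge = (1.012 − 1)·1000·17.4 = 208.8000
total = 1615.0000 + 208.8000

1823.8000 gravity·L


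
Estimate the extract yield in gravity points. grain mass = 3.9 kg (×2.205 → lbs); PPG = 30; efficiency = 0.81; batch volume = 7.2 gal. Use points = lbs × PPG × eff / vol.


lbs = 3.9 × 2.205 = 8.5995
points = 8.5995 × 30 × 0.81 / 7.2

29.0233 points


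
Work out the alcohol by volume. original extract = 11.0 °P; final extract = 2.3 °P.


SG = 259/(259 − P);  ABV = (OG − FG)·131.25
OG = 259/(259 − 11.0) = 1.0444
FG = 259/(259 − 2.3) = 1.0090
ABV = (1.0444 − 1.0090)·131.25

4.6456 % ABV


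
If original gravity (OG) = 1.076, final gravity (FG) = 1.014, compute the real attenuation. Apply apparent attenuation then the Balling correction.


AA = (OG−FG)/(OG−1)·100;  RA = AA·0.8192
AA = (1.076 − 1.014)/(1.076 − 1)·100 = 81.5789
RA = 81.5789·0.8192

66.8295 %


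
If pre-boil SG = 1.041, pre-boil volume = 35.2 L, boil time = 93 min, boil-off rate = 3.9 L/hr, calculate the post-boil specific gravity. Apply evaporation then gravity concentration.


V_post = V_pre − rate·(t/60);  SG_post = 1 + (SG_pre−1)·V_pre/V_post
V_post = 35.2 − 3.9·(93/60) = 29.1550
SG_post = 1 + (1.041 − 1)·35.2/29.1550

1.0495


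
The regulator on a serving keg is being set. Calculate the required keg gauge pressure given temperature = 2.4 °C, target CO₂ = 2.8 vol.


psi = vols/(0.01821 + 0.09011·e^(−0.04·T)) − 14.695
psi = 2.8/(0.01821 + 0.09011·e^(−0.04·2.4)) − 14.695

13.2849 psi


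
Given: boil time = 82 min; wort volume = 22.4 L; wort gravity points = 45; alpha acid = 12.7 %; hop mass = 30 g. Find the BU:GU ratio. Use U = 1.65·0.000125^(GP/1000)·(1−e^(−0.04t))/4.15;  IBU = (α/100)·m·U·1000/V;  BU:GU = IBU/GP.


U = 1.65·0.000125^(45/1000)·(1−e^(−0.04·82))/4.15 = 0.2554
IBU = (12.7/100)·30·0.2554·1000/22.4 = 43.4327
BU:GU = 43.4327/45

0.9652


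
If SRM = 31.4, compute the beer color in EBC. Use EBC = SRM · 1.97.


EBC = 31.4 · 1.97

61.8580 EBC


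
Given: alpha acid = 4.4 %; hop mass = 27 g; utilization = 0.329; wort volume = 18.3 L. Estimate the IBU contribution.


IBU = (α/100)·mass·U·1000 / V
IBU = (4.4/100)·27·0.329·1000 / 18.3

21.3580 IBU


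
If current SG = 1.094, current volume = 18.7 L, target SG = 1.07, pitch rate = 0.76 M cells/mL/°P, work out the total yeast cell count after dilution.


V_w = V·((SG_c−1)/(SG_t−1)−1);  °P = 259 − 259/SG_t;  cells = rate·(V+V_w)·°P
V_w = 18.7·((1.094−1)/(1.07−1)−1) = 6.4114
V_final = 18.7 + 6.4114 = 25.1114
°P = 259 − 259/1.07 = 16.9439
cells = 0.76·25.1114·16.9439

323.3695 billion cells


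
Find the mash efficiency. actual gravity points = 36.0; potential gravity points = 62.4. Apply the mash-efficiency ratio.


efficiency = actual / potential × 100
efficiency = 36.0 / 62.4 × 100

57.6923 %


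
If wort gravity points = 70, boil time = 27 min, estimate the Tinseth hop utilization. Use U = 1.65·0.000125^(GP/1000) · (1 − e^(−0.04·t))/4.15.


bigness = 1.65·0.000125^(70/1000) = 0.8796
boil_factor = (1 − e^(−0.04·27))/4.15 = 0.1591
U = 0.8796 · 0.1591

0.1400


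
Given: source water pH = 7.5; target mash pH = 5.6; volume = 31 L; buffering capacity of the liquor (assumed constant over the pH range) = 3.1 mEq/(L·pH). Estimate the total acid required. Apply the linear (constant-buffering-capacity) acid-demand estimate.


acid = buffering capacity · (pH_source − pH_target) · V
acid = 3.1 · (7.5 − 5.6) · 31

182.5900 mEq


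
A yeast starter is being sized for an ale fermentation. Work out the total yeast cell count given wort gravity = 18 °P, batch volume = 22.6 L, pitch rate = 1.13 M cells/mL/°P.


cells (billions) = rate · V_L · °P
cells = 1.13 · 22.6 · 18

459.6840 billion cells


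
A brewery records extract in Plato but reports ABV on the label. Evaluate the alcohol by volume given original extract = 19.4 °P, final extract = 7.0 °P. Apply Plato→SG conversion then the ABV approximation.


SG = 259/(259 − P);  ABV = (OG − FG)·131.25
OG = 259/(259 − 19.4) = 1.0810
FG = 259/(259 − 7.0) = 1.0278
ABV = (1.0810 − 1.0278)·131.25

6.9813 % ABV


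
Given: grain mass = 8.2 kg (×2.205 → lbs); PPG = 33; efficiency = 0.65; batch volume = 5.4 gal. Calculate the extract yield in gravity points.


points = lbs × PPG × eff / vol
lbs = 8.2 × 2.205 = 18.0810
points = 18.0810 × 33 × 0.65 / 5.4

71.8217 points


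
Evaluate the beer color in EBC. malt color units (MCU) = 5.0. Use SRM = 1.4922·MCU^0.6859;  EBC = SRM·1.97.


SRM = 1.4922·5.0^0.6859 = 4.5004
EBC = 4.5004·1.97

8.8658 EBC


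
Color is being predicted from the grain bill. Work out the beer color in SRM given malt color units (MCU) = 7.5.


SRM = 1.4922 · MCU^0.6859
SRM = 1.4922 · 7.5^0.6859

5.9434 SRM


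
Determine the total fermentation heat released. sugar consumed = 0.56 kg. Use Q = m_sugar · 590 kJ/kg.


Q = 0.56 · 590

330.4000 kJ


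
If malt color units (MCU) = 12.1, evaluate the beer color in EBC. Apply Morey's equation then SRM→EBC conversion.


SRM = 1.4922·MCU^0.6859;  EBC = SRM·1.97
SRM = 1.4922·12.1^0.6859 = 8.2511
EBC = 8.2511·1.97

16.2546 EBC


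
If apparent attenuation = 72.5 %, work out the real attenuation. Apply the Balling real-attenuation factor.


RA = AA · 0.8192
RA = 72.5 · 0.8192

59.3920 %


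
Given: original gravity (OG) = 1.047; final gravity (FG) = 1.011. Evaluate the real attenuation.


AA = (OG−FG)/(OG−1)·100;  RA = AA·0.8192
AA = (1.047 − 1.011)/(1.047 − 1)·100 = 76.5957
RA = 76.5957·0.8192

62.7472 %


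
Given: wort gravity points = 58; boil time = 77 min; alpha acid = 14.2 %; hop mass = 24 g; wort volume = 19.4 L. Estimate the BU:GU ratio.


U = 1.65·0.000125^(GP/1000)·(1−e^(−0.04t))/4.15;  IBU = (α/100)·m·U·1000/V;  BU:GU = IBU/GP
U = 1.65·0.000125^(58/1000)·(1−e^(−0.04·77))/4.15 = 0.2252
IBU = (14.2/100)·24·0.2252·1000/19.4 = 39.5659
BU:GU = 39.5659/58

0.6822


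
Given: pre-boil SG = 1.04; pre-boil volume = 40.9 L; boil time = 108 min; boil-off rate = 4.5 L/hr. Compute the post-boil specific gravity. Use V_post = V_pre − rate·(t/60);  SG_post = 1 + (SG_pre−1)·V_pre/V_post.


V_post = 40.9 − 4.5·(108/60) = 32.8000
SG_post = 1 + (1.04 − 1)·40.9/32.8000

1.0499


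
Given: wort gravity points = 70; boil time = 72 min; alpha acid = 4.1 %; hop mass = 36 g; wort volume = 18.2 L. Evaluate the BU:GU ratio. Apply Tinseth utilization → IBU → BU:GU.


U = 1.65·0.000125^(GP/1000)·(1−e^(−0.04t))/4.15;  IBU = (α/100)·m·U·1000/V;  BU:GU = IBU/GP
U = 1.65·0.000125^(70/1000)·(1−e^(−0.04·72))/4.15 = 0.2000
IBU = (4.1/100)·36·0.2000·1000/18.2 = 16.2235
BU:GU = 16.2235/70

0.2318


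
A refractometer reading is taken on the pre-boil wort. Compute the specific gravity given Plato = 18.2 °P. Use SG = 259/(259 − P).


SG = 259/(259 − 18.2)

1.0756


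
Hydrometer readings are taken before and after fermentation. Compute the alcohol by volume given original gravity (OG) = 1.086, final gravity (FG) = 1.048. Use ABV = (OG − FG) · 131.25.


ABV = (1.086 − 1.048) · 131.25

4.9875 % ABV


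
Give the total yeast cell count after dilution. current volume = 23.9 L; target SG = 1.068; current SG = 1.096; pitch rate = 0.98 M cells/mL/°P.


V_w = V·((SG_c−1)/(SG_t−1)−1);  °P = 259 − 259/SG_t;  cells = rate·(V+V_w)·°P
V_w = 23.9·((1.096−1)/(1.068−1)−1) = 9.8412
V_final = 23.9 + 9.8412 = 33.7412
°P = 259 − 259/1.068 = 16.4906
cells = 0.98·33.7412·16.4906

545.2852 billion cells


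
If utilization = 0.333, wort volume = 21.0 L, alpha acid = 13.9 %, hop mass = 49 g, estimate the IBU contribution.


IBU = (α/100)·mass·U·1000 / V
IBU = (13.9/100)·49·0.333·1000 / 21.0

108.0030 IBU


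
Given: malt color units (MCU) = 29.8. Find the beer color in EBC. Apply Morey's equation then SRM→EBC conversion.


SRM = 1.4922·MCU^0.6859;  EBC = SRM·1.97
SRM = 1.4922·29.8^0.6859 = 15.3106
EBC = 15.3106·1.97

30.1619 EBC
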